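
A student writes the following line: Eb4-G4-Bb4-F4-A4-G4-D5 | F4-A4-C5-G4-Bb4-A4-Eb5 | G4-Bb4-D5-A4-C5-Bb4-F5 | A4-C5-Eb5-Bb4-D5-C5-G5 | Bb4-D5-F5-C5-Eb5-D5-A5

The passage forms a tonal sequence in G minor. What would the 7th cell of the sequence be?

With a 7-note motive the entries are Eb4, F4, G4, A4, Bb4, each up a 2nd from the previous.
Carrying on: C5 → D5.
From D5 the diatonic shape gives D5 F5 A5 Eb5 G5 F5 C6.

D5 F5 A5 Eb5 G5 F5 C6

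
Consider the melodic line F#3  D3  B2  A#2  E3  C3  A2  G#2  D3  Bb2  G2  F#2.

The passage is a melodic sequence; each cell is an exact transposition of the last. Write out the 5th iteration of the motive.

Bb2 Gb2 Eb2 D2

Unit = 4 notes; the statements start on F#3, E3, D3, moving down a 2nd each time.
Continuing the starts: C3 → Bb2.
So cell 5 is Bb2 Gb2 Eb2 D2.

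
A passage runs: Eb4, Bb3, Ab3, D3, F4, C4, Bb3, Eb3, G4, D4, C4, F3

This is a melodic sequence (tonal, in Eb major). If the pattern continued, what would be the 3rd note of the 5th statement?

Grouping in 4s, the 3rd note of each cell is Ab3, Bb3, C4.
Each moves up a 2nd. Continuing: D4 → Eb4.

Eb4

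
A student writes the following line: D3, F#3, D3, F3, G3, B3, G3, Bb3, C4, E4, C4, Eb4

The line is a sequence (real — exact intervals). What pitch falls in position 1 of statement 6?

Eb5

The unit is 4 notes. Position-1 pitches of the 3 shown cells: D3, G3, C4.
Each moves up a 4th. Continuing: F4 → Bb4 → Eb5.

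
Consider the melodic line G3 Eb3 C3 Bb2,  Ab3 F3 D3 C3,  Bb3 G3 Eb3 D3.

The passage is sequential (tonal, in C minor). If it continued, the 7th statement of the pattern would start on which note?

F4

With a 4-note motive the entries are G3, Ab3, Bb3, each up a 2nd from the previous.
Extending the heads up a 2nd: C4 → D4 → Eb4 → F4.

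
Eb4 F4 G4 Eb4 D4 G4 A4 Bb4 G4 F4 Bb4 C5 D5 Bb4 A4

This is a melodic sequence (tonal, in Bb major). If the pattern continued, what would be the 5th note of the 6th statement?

G5

The unit is 5 notes. Position-5 pitches of the 3 shown cells: D4, F4, A4.
Extending up a 3rd: C5 → Eb5 → G5.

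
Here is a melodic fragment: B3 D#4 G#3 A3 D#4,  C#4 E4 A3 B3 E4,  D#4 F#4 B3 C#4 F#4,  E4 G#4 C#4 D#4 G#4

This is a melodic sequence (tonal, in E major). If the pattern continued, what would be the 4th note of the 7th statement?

G#4

The unit is 5 notes. Position-4 pitches of the 4 shown cells: A3, B3, C#4, D#4.
Carrying that up a 2nd forward: E4 → F#4 → G#4.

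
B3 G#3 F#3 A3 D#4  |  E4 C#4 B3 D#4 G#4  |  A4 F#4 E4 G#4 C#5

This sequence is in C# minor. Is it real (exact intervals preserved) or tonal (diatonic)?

Every note is diatonic to C# minor.
Cell 1 has +3 semitones from note 3 to 4, but cell 2 has +4 — the interval quality changes while the contour stays the same, which is the hallmark of a tonal sequence.

tonal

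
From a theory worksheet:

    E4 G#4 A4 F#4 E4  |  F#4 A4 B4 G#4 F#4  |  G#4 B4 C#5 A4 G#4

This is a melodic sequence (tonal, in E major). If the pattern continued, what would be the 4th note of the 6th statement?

D#5

With 5-note cells, note 4 of each statement runs F#4, G#4, A4.
Extending up a 2nd: B4 → C#5 → D#5.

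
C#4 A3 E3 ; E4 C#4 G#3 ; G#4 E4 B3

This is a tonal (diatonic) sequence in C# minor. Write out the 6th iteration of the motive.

With a 3-note motive the entries are C#4, E4, G#4, each up a 3rd from the previous.
Continuing the starts: B4 → D#5 → F#5.
From F#5 the diatonic shape gives F#5 D#5 A4.

F#5 D#5 A4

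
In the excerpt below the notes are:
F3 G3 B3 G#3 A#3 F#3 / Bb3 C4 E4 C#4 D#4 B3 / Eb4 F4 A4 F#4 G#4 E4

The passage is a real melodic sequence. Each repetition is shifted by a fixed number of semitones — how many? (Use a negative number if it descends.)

The 6-note cells begin on F3, Bb3, Eb4 — each up a 4th from the last.
F3 to Bb3 spans +5 semitones.

5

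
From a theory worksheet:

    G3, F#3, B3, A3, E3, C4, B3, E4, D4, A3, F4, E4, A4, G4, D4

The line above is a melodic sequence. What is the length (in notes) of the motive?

5

There are 15 notes; a 5-note unit gives 3 cells:
G3 F#3 B3 A3 E3 | C4 B3 E4 D4 A3 | F4 E4 A4 G4 D4
Every group is a transposition up a 4th of the one before; no shorter unit works.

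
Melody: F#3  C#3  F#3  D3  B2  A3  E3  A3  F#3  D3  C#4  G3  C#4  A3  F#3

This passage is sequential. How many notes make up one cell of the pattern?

Try groups of 5 (3 cells in 15 notes):
F#3 C#3 F#3 D3 B2 | A3 E3 A3 F#3 D3 | C#4 G3 C#4 A3 F#3
That's a consistent up a 3rd shift per cell, and no other grouping gives one.

5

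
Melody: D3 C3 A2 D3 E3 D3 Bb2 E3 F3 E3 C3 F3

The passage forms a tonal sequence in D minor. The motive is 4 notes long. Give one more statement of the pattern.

Unit = 4 notes; the statements start on D3, E3, F3, moving up a 2nd each time.
So cell 4 is G3 F3 D3 G3.

G3 F3 D3 G3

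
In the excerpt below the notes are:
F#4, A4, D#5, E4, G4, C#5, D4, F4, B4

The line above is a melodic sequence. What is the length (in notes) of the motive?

3

Try groups of 3 (3 cells in 9 notes):
F#4 A4 D#5 | E4 G4 C#5 | D4 F4 B4
Each cell is the previous one down a 2nd — so the unit is 3 notes.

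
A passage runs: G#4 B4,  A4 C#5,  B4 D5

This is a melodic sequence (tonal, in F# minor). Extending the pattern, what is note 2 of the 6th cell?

G#5

Grouping in 2s, the 2nd note of each cell is B4, C#5, D5.
Each moves up a 2nd. Continuing: E5 → F#5 → G#5.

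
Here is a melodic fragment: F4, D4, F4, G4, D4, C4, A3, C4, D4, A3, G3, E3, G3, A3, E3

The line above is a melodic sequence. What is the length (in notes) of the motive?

15 notes total. Splitting into 3 groups of 5:
F4 D4 F4 G4 D4 | C4 A3 C4 D4 A3 | G3 E3 G3 A3 E3
That's a consistent down a 4th shift per cell, and no other grouping gives one.

5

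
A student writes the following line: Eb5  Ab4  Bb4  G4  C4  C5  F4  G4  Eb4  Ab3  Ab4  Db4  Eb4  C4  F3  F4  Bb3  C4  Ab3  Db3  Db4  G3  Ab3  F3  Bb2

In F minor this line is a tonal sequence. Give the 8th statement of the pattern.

Eb3 Ab2 Bb2 G2 C2

Unit = 5 notes; the statements start on Eb5, C5, Ab4, F4, Db4, moving down a 3rd each time.
Continuing the starts: Bb3 → G3 → Eb3.
So cell 8 is Eb3 Ab2 Bb2 G2 C2.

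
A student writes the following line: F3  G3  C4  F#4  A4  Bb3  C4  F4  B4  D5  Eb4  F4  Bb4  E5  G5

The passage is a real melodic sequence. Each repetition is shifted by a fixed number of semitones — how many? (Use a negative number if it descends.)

Unit = 5 notes; the statements start on F3, Bb3, Eb4, moving up a 4th each time.
F3→Bb3 is 58 − 53 = 5 semitones.

5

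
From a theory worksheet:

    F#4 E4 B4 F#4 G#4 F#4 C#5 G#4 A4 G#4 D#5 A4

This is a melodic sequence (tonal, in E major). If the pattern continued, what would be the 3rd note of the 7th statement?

With 4-note cells, note 3 of each statement runs B4, C#5, D#5.
Carrying that up a 2nd forward: E5 → F#5 → G#5 → A5.

A5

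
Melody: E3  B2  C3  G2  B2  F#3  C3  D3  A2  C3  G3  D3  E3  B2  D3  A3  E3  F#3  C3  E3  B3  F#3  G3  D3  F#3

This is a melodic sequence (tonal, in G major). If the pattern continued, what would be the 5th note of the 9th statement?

C4

The unit is 5 notes. Position-5 pitches of the 5 shown cells: B2, C3, D3, E3, F#3.
Each moves up a 2nd. Continuing: G3 → A3 → B3 → C4.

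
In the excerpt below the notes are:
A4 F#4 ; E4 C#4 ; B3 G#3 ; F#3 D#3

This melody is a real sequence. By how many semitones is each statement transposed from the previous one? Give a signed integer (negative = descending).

-5

The 2-note cells begin on A4, E4, B3, F#3 — each down a 4th from the last.
A4→E4 is 64 − 69 = -5 semitones.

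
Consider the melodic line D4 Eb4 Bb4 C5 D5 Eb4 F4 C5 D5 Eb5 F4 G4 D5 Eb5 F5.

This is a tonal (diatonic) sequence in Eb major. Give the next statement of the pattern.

G4 Ab4 Eb5 F5 G5

Unit = 5 notes; the statements start on D4, Eb4, F4, moving up a 2nd each time.
Statement 4 starts on G4 and keeps the same diatonic contour: G4 Ab4 Eb5 F5 G5.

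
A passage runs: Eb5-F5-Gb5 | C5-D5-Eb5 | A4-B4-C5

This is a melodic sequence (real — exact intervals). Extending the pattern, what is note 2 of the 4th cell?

G#4

The unit is 3 notes. Position-2 pitches of the 3 shown cells: F5, D5, B4.
Each moves down a 3rd; the next is G#4.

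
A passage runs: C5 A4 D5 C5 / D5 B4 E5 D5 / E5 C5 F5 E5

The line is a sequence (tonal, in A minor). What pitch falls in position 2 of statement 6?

F5

The unit is 4 notes. Position-2 pitches of the 3 shown cells: A4, B4, C5.
Carrying that up a 2nd forward: D5 → E5 → F5.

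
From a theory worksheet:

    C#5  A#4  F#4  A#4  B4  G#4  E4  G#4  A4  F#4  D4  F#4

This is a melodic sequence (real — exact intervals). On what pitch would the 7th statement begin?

Db4

Taking 4-note groups, the heads are C#5, B4, A4: the pattern moves down a 2nd.
Continuing: G4 → F4 → Eb4 → Db4. Statement 7 starts on Db4.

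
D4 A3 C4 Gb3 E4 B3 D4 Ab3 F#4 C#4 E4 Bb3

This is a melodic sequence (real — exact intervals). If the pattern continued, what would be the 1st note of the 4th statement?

With 4-note cells, note 1 of each statement runs D4, E4, F#4.
One more up a 2nd gives G#4.

G#4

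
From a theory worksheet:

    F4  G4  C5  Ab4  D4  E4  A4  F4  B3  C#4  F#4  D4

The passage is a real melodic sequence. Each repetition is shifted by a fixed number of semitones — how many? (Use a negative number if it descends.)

-3

Taking 4-note groups, the heads are F4, D4, B3: the pattern moves down a 3rd.
Counting half-steps from F4 to D4: -3.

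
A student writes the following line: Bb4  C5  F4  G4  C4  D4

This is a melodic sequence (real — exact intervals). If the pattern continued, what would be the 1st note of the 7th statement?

E2

The unit is 2 notes. Position-1 pitches of the 3 shown cells: Bb4, F4, C4.
Each moves down a 4th. Continuing: G3 → D3 → A2 → E2.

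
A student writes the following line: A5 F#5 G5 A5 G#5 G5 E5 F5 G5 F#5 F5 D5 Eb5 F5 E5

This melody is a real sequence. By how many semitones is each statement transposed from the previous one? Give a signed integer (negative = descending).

-2

Taking 5-note groups, the heads are A5, G5, F5: the pattern moves down a 2nd.
A5→G5 is 79 − 81 = -2 semitones.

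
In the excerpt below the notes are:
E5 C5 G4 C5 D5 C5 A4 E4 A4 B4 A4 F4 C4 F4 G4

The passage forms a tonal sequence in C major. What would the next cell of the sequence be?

The 5-note cells begin on E5, C5, A4 — each down a 3rd from the last.
From F4 the diatonic shape gives F4 D4 A3 D4 E4.

F4 D4 A3 D4 E4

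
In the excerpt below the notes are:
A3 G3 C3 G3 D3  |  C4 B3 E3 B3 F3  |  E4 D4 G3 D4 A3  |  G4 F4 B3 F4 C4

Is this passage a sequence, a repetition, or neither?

Each 5-note cell is the previous one transposed up a 3rd.

sequence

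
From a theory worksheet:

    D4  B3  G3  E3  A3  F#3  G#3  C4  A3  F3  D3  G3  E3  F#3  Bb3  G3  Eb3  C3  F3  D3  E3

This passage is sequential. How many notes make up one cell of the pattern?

7

Try groups of 7 (3 cells in 21 notes):
D4 B3 G3 E3 A3 F#3 G#3 | C4 A3 F3 D3 G3 E3 F#3 | Bb3 G3 Eb3 C3 F3 D3 E3
Every group is a transposition down a 2nd of the one before; no shorter unit works.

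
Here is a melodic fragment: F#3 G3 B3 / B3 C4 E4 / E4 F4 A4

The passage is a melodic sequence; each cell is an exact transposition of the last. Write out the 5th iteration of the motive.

Taking 3-note groups, the heads are F#3, B3, E4: the pattern moves up a 4th.
Carrying on: A4 → D5.
So cell 5 is D5 Eb5 G5.

D5 Eb5 G5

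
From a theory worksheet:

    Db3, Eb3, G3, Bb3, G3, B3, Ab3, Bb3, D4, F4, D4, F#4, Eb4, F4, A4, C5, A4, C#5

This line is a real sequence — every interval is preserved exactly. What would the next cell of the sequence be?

Bb4 C5 E5 G5 E5 G#5

Taking 6-note groups, the heads are Db3, Ab3, Eb4: the pattern moves up a 5th.
Statement 4 starts on Bb4 and keeps the same exact contour: Bb4 C5 E5 G5 E5 G#5.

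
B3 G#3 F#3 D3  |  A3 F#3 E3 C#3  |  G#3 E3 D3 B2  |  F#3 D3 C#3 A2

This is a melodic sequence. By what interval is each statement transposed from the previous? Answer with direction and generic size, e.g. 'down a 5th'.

Unit = 4 notes; the statements start on B3, A3, G#3, F#3, moving down a 2nd each time.
From B3 to A3: down a 2nd.

down a 2nd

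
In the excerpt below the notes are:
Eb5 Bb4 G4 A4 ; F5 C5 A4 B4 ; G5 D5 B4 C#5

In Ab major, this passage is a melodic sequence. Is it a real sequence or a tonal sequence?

Each cell has the same semitone pattern (-5, -3, 2) — intervals are preserved exactly.
And A4 lies outside Ab major, so the sequence is real rather than tonal.

real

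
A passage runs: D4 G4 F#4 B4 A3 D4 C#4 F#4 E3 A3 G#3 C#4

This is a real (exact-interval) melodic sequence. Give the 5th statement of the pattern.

The 4-note cells begin on D4, A3, E3 — each down a 4th from the last.
Carrying on: B2 → F#2.
From F#2 the exact shape gives F#2 B2 A#2 D#3.

F#2 B2 A#2 D#3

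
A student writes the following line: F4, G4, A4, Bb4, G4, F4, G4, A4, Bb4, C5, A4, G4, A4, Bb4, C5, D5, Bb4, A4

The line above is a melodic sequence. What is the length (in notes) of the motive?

Try groups of 6 (3 cells in 18 notes):
F4 G4 A4 Bb4 G4 F4 | G4 A4 Bb4 C5 A4 G4 | A4 Bb4 C5 D5 Bb4 A4
Each cell is the previous one up a 2nd — so the unit is 6 notes.

6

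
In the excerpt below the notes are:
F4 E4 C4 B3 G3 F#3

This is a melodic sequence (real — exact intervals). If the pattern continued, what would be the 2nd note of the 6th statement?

D#2

With 2-note cells, note 2 of each statement runs E4, B3, F#3.
Each moves down a 4th. Continuing: C#3 → G#2 → D#2.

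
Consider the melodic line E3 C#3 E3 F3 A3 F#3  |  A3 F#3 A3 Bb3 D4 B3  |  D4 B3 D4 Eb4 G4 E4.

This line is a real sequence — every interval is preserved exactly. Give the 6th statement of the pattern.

Unit = 6 notes; the statements start on E3, A3, D4, moving up a 4th each time.
Continuing the starts: G4 → C5 → F5.
Statement 6 starts on F5 and keeps the same exact contour: F5 D5 F5 Gb5 Bb5 G5.

F5 D5 F5 Gb5 Bb5 G5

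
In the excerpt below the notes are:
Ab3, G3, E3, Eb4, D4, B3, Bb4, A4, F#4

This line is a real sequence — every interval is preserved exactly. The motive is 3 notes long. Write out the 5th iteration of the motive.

C6 B5 G#5

Taking 3-note groups, the heads are Ab3, Eb4, Bb4: the pattern moves up a 5th.
Carrying on: F5 → C6.
From C6 the exact shape gives C6 B5 G#5.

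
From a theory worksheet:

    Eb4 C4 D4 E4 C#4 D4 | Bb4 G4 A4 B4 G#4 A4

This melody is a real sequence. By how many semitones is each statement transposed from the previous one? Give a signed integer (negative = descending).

7

With a 6-note motive the entries are Eb4, Bb4, each up a 5th from the previous.
Eb4→Bb4 is 70 − 63 = 7 semitones.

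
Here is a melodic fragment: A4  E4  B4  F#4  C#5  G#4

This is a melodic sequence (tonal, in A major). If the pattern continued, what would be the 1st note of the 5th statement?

E5

The unit is 2 notes. Position-1 pitches of the 3 shown cells: A4, B4, C#5.
Extending up a 2nd: D5 → E5.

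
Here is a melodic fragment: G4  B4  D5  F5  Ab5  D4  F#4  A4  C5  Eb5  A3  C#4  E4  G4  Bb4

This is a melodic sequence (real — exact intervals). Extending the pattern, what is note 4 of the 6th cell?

E3

Grouping in 5s, the 4th note of each cell is F5, C5, G4.
Carrying that down a 4th forward: D4 → A3 → E3.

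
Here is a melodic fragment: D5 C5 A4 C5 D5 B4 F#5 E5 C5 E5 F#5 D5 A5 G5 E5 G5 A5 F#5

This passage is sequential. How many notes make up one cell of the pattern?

6

There are 18 notes; a 6-note unit gives 3 cells:
D5 C5 A4 C5 D5 B4 | F#5 E5 C5 E5 F#5 D5 | A5 G5 E5 G5 A5 F#5
Each cell is the previous one up a 3rd — so the unit is 6 notes.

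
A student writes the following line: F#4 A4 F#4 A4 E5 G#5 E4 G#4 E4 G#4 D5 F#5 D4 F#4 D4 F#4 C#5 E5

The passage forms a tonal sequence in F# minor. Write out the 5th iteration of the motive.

With a 6-note motive the entries are F#4, E4, D4, each down a 2nd from the previous.
Carrying on: C#4 → B3.
So cell 5 is B3 D4 B3 D4 A4 C#5.

B3 D4 B3 D4 A4 C#5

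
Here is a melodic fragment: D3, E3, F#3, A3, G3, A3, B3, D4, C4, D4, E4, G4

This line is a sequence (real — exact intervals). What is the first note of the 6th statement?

Taking 4-note groups, the heads are D3, G3, C4: the pattern moves up a 4th.
Continuing: F4 → Bb4 → Eb5. Statement 6 starts on Eb5.

Eb5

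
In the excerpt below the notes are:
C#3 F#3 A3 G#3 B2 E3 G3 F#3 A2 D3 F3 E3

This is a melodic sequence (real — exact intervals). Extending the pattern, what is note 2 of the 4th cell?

C3

With 4-note cells, note 2 of each statement runs F#3, E3, D3.
One more down a 2nd gives C3.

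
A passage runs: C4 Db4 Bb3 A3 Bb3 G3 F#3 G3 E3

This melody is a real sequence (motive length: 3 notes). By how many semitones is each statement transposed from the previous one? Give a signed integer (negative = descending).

-3

The 3-note cells begin on C4, A3, F#3 — each down a 3rd from the last.
C4 to A3 spans -3 semitones.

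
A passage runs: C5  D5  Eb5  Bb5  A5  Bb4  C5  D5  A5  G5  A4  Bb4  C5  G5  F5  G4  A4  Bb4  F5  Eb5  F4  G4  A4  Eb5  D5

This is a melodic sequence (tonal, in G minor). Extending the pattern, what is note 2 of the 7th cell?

With 5-note cells, note 2 of each statement runs D5, C5, Bb4, A4, G4.
Extending down a 2nd: F4 → Eb4.

Eb4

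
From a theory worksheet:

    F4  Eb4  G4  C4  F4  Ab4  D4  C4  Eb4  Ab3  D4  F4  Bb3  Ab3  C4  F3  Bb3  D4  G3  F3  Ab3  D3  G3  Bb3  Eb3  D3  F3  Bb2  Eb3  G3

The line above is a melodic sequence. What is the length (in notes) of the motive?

There are 30 notes; a 6-note unit gives 5 cells:
F4 Eb4 G4 C4 F4 Ab4 | D4 C4 Eb4 Ab3 D4 F4 | Bb3 Ab3 C4 F3 Bb3 D4 | G3 F3 Ab3 D3 G3 Bb3 | Eb3 D3 F3 Bb2 Eb3 G3
Each cell is the previous one down a 3rd — so the unit is 6 notes.

6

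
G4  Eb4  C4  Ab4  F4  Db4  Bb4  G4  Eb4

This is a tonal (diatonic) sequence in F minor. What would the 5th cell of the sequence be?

Db5 Bb4 G4

The 3-note cells begin on G4, Ab4, Bb4 — each up a 2nd from the last.
Continuing the starts: C5 → Db5.
Statement 5 starts on Db5 and keeps the same diatonic contour: Db5 Bb4 G4.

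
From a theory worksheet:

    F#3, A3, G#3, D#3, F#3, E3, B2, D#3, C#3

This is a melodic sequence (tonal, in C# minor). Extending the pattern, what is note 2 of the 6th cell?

With 3-note cells, note 2 of each statement runs A3, F#3, D#3.
Carrying that down a 3rd forward: B2 → G#2 → E2.

E2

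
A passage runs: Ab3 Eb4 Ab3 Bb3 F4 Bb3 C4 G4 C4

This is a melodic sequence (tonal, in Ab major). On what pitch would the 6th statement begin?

The 3-note cells begin on Ab3, Bb3, C4 — each up a 2nd from the last.
Extending the heads up a 2nd: Db4 → Eb4 → F4.

F4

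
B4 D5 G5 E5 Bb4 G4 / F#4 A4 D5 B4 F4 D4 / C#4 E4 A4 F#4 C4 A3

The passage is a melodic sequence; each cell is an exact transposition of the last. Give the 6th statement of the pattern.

A#2 C#3 F#3 D#3 A2 F#2

Unit = 6 notes; the statements start on B4, F#4, C#4, moving down a 4th each time.
Carrying on: G#3 → D#3 → A#2.
So cell 6 is A#2 C#3 F#3 D#3 A2 F#2.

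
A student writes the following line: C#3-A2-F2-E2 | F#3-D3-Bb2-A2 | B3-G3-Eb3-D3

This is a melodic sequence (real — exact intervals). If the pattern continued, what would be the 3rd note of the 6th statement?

The unit is 4 notes. Position-3 pitches of the 3 shown cells: F2, Bb2, Eb3.
Carrying that up a 4th forward: Ab3 → Db4 → Gb4.

Gb4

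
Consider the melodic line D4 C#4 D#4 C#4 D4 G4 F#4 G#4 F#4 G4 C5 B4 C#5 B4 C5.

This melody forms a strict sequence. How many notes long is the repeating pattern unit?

5

Try groups of 5 (3 cells in 15 notes):
D4 C#4 D#4 C#4 D4 | G4 F#4 G#4 F#4 G4 | C5 B4 C#5 B4 C5
That's a consistent up a 4th shift per cell, and no other grouping gives one.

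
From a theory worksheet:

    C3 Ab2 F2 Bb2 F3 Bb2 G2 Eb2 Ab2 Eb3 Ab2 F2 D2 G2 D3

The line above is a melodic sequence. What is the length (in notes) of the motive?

5

There are 15 notes; a 5-note unit gives 3 cells:
C3 Ab2 F2 Bb2 F3 | Bb2 G2 Eb2 Ab2 Eb3 | Ab2 F2 D2 G2 D3
Each cell is the previous one down a 2nd — so the unit is 5 notes.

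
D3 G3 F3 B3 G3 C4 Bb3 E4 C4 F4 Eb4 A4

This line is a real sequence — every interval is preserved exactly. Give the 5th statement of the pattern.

Bb4 Eb5 Db5 G5

With a 4-note motive the entries are D3, G3, C4, each up a 4th from the previous.
Extending up a 4th: F4 → Bb4.
Statement 5 starts on Bb4 and keeps the same exact contour: Bb4 Eb5 Db5 G5.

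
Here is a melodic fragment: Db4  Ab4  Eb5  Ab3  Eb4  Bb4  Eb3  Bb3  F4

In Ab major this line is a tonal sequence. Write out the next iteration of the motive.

Bb2 F3 C4

With a 3-note motive the entries are Db4, Ab3, Eb3, each down a 4th from the previous.
Statement 4 starts on Bb2 and keeps the same diatonic contour: Bb2 F3 C4.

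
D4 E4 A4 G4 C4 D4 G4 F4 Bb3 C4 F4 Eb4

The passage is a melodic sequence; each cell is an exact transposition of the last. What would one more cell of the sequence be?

The 4-note cells begin on D4, C4, Bb3 — each down a 2nd from the last.
Statement 4 starts on Ab3 and keeps the same exact contour: Ab3 Bb3 Eb4 Db4.

Ab3 Bb3 Eb4 Db4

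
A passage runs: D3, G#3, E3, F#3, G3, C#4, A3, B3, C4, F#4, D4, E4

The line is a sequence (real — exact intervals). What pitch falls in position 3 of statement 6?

The unit is 4 notes. Position-3 pitches of the 3 shown cells: E3, A3, D4.
Carrying that up a 4th forward: G4 → C5 → F5.

F5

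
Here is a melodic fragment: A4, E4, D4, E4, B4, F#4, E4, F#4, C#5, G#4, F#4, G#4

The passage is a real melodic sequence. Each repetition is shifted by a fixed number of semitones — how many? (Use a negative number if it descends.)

Unit = 4 notes; the statements start on A4, B4, C#5, moving up a 2nd each time.
Counting half-steps from A4 to B4: 2.

2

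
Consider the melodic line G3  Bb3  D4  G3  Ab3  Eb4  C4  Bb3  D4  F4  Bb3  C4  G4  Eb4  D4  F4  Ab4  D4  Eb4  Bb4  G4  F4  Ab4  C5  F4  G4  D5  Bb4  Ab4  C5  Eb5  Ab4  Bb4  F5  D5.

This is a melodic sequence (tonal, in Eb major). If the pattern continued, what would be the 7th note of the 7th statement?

Ab5

With 7-note cells, note 7 of each statement runs C4, Eb4, G4, Bb4, D5.
Extending up a 3rd: F5 → Ab5.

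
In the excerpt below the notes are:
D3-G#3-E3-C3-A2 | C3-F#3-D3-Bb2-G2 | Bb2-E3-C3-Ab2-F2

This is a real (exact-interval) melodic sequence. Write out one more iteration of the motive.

Ab2 D3 Bb2 Gb2 Eb2

Taking 5-note groups, the heads are D3, C3, Bb2: the pattern moves down a 2nd.
So cell 4 is Ab2 D3 Bb2 Gb2 Eb2.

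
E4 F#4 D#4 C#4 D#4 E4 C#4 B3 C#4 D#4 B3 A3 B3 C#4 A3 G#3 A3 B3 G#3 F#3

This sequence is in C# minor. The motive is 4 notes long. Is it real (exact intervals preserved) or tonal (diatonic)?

Every note is diatonic to C# minor.
Cell 1 has +2 semitones from note 1 to 2, but cell 2 has +1 — the interval quality changes while the contour stays the same, which is the hallmark of a tonal sequence.

tonal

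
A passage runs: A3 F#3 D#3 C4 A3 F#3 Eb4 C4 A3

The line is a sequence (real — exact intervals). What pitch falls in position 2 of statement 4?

Eb4

With 3-note cells, note 2 of each statement runs F#3, A3, C4.
From C4, up a 3rd gives Eb4.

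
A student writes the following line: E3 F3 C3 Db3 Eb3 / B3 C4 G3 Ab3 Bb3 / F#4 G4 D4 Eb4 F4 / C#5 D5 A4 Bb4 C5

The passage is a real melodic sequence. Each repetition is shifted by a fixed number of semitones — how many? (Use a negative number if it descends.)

7

Unit = 5 notes; the statements start on E3, B3, F#4, C#5, moving up a 5th each time.
Counting half-steps from E3 to B3: 7.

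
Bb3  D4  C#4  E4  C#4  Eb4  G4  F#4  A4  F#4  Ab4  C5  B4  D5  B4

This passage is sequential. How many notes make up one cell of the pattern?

5

15 notes total. Splitting into 3 groups of 5:
Bb3 D4 C#4 E4 C#4 | Eb4 G4 F#4 A4 F#4 | Ab4 C5 B4 D5 B4
Every group is a transposition up a 4th of the one before; no shorter unit works.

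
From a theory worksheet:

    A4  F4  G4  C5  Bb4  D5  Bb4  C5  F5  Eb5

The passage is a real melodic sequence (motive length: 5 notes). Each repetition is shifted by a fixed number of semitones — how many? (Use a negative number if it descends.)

5

With a 5-note motive the entries are A4, D5, each up a 4th from the previous.
A4 to D5 spans +5 semitones.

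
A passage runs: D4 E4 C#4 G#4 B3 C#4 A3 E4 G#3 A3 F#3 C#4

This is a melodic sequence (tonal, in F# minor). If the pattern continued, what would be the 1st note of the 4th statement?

E3

With 4-note cells, note 1 of each statement runs D4, B3, G#3.
From G#3, down a 3rd gives E3.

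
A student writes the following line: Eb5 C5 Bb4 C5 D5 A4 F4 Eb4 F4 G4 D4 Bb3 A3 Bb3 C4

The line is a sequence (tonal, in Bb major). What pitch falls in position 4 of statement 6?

With 5-note cells, note 4 of each statement runs C5, F4, Bb3.
Carrying that down a 5th forward: Eb3 → A2 → D2.

D2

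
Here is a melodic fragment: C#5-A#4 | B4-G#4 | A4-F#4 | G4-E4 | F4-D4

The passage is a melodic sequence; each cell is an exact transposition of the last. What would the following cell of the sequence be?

Unit = 2 notes; the statements start on C#5, B4, A4, G4, F4, moving down a 2nd each time.
From Eb4 the exact shape gives Eb4 C4.

Eb4 C4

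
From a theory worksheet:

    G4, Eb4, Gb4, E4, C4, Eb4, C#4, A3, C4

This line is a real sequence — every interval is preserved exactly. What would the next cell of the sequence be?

A#3 F#3 A3

With a 3-note motive the entries are G4, E4, C#4, each down a 3rd from the previous.
Statement 4 starts on A#3 and keeps the same exact contour: A#3 F#3 A3.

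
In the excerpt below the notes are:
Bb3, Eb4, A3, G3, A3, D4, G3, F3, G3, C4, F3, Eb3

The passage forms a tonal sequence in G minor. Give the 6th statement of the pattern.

Unit = 4 notes; the statements start on Bb3, A3, G3, moving down a 2nd each time.
Carrying on: F3 → Eb3 → D3.
From D3 the diatonic shape gives D3 G3 C3 Bb2.

D3 G3 C3 Bb2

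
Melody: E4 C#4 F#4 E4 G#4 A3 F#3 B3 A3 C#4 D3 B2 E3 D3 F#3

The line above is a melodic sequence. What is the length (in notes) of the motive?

Try groups of 5 (3 cells in 15 notes):
E4 C#4 F#4 E4 G#4 | A3 F#3 B3 A3 C#4 | D3 B2 E3 D3 F#3
Every group is a transposition down a 5th of the one before; no shorter unit works.

5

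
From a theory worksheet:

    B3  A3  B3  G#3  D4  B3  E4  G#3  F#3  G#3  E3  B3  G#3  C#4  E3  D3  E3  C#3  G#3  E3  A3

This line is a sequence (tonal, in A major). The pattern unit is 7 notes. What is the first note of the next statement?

C#3

Unit = 7 notes; the statements start on B3, G#3, E3, moving down a 3rd each time.
One more step down a 3rd gives C#3.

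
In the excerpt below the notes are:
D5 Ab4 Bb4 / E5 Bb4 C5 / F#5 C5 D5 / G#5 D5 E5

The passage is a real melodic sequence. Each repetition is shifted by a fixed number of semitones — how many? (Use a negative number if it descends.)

Taking 3-note groups, the heads are D5, E5, F#5, G#5: the pattern moves up a 2nd.
Counting half-steps from D5 to E5: 2.

2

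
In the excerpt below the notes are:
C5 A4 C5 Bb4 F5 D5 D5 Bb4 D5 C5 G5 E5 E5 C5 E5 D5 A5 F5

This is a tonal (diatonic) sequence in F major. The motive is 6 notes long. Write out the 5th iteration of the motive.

Taking 6-note groups, the heads are C5, D5, E5: the pattern moves up a 2nd.
Continuing the starts: F5 → G5.
So cell 5 is G5 E5 G5 F5 C6 A5.

G5 E5 G5 F5 C6 A5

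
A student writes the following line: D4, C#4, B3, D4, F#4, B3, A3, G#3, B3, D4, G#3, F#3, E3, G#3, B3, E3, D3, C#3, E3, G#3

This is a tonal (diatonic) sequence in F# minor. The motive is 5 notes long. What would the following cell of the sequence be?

C#3 B2 A2 C#3 E3

With a 5-note motive the entries are D4, B3, G#3, E3, each down a 3rd from the previous.
From C#3 the diatonic shape gives C#3 B2 A2 C#3 E3.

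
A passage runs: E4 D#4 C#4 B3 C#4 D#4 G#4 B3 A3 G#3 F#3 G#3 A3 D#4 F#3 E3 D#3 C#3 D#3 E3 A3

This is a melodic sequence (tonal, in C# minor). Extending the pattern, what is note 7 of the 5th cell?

B2

Grouping in 7s, the 7th note of each cell is G#4, D#4, A3.
Carrying that down a 4th forward: E3 → B2.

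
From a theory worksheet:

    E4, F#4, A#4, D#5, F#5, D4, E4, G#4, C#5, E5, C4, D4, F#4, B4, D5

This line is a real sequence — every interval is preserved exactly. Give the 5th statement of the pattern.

Unit = 5 notes; the statements start on E4, D4, C4, moving down a 2nd each time.
Extending down a 2nd: Bb3 → Ab3.
Statement 5 starts on Ab3 and keeps the same exact contour: Ab3 Bb3 D4 G4 Bb4.

Ab3 Bb3 D4 G4 Bb4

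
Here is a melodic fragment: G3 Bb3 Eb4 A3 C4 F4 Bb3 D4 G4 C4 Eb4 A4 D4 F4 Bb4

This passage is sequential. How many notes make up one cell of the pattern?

Try groups of 3 (5 cells in 15 notes):
G3 Bb3 Eb4 | A3 C4 F4 | Bb3 D4 G4 | C4 Eb4 A4 | D4 F4 Bb4
Each cell is the previous one up a 2nd — so the unit is 3 notes.

3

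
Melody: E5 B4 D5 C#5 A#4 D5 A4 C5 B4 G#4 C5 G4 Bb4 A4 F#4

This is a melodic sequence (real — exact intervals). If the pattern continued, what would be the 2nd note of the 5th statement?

Eb4

The unit is 5 notes. Position-2 pitches of the 3 shown cells: B4, A4, G4.
Each moves down a 2nd. Continuing: F4 → Eb4.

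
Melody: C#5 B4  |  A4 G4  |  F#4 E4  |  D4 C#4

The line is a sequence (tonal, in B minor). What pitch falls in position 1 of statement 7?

With 2-note cells, note 1 of each statement runs C#5, A4, F#4, D4.
Carrying that down a 3rd forward: B3 → G3 → E3.

E3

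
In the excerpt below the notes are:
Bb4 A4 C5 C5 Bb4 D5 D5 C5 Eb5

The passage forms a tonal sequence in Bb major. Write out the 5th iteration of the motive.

Unit = 3 notes; the statements start on Bb4, C5, D5, moving up a 2nd each time.
Continuing the starts: Eb5 → F5.
Statement 5 starts on F5 and keeps the same diatonic contour: F5 Eb5 G5.

F5 Eb5 G5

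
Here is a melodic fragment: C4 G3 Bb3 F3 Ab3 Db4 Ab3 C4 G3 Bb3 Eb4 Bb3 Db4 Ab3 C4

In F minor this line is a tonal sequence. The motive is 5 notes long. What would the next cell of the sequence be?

F4 C4 Eb4 Bb3 Db4

Unit = 5 notes; the statements start on C4, Db4, Eb4, moving up a 2nd each time.
So cell 4 is F4 C4 Eb4 Bb3 Db4.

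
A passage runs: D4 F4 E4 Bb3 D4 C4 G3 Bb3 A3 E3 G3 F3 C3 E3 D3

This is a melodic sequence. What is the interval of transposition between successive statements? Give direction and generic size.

The 3-note cells begin on D4, Bb3, G3, E3, C3 — each down a 3rd from the last.
D4 to Bb3 is down a 3rd.

down a 3rd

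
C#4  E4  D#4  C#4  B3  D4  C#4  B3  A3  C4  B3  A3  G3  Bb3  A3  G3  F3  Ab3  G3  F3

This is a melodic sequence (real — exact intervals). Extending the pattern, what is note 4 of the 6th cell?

The unit is 4 notes. Position-4 pitches of the 5 shown cells: C#4, B3, A3, G3, F3.
From F3, down a 2nd gives Eb3.

Eb3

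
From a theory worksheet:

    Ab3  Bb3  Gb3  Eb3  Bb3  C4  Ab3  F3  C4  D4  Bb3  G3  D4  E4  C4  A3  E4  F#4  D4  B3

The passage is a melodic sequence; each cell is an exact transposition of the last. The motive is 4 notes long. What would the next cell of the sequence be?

The 4-note cells begin on Ab3, Bb3, C4, D4, E4 — each up a 2nd from the last.
From F#4 the exact shape gives F#4 G#4 E4 C#4.

F#4 G#4 E4 C#4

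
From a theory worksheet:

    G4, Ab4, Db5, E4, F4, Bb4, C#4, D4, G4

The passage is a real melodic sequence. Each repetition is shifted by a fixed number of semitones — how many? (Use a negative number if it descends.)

-3

With a 3-note motive the entries are G4, E4, C#4, each down a 3rd from the previous.
Counting half-steps from G4 to E4: -3.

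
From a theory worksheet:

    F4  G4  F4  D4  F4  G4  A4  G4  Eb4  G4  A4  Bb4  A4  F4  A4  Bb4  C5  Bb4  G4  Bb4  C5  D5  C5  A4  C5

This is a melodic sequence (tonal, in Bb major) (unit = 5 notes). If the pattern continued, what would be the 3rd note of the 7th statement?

Eb5

The unit is 5 notes. Position-3 pitches of the 5 shown cells: F4, G4, A4, Bb4, C5.
Each moves up a 2nd. Continuing: D5 → Eb5.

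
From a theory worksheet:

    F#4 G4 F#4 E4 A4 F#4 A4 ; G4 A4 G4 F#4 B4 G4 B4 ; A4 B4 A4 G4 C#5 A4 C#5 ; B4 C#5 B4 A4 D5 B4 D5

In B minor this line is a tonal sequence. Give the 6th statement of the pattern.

D5 E5 D5 C#5 F#5 D5 F#5

The 7-note cells begin on F#4, G4, A4, B4 — each up a 2nd from the last.
Extending up a 2nd: C#5 → D5.
Statement 6 starts on D5 and keeps the same diatonic contour: D5 E5 D5 C#5 F#5 D5 F#5.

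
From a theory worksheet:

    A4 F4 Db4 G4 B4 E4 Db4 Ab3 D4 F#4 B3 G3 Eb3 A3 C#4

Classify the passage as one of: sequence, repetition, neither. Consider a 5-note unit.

Note 2 of cell 2 is Db4; if this were a sequence it would be C4. No unit length gives a consistent transposition pattern.

neither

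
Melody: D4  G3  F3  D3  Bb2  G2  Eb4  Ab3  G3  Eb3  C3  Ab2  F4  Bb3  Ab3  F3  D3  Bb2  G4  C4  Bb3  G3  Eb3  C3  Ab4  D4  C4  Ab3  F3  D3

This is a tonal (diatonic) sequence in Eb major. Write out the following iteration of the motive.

Bb4 Eb4 D4 Bb3 G3 Eb3

With a 6-note motive the entries are D4, Eb4, F4, G4, Ab4, each up a 2nd from the previous.
Statement 6 starts on Bb4 and keeps the same diatonic contour: Bb4 Eb4 D4 Bb3 G3 Eb3.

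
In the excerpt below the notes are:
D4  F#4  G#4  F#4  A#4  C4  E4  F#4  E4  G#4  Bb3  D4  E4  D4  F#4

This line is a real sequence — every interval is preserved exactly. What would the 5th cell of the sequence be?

Gb3 Bb3 C4 Bb3 D4

Unit = 5 notes; the statements start on D4, C4, Bb3, moving down a 2nd each time.
Continuing the starts: Ab3 → Gb3.
So cell 5 is Gb3 Bb3 C4 Bb3 D4.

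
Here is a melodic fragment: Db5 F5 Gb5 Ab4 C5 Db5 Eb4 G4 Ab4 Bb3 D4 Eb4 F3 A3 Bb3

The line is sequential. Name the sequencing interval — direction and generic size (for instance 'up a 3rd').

down a 4th

Unit = 3 notes; the statements start on Db5, Ab4, Eb4, Bb3, F3, moving down a 4th each time.
Db5 to Ab4 is down a 4th.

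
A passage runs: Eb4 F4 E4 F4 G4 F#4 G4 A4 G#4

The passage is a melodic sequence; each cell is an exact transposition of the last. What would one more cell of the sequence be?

A4 B4 A#4

Unit = 3 notes; the statements start on Eb4, F4, G4, moving up a 2nd each time.
So cell 4 is A4 B4 A#4.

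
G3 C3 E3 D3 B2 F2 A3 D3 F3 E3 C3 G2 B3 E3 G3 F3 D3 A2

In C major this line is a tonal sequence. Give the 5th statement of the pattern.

Taking 6-note groups, the heads are G3, A3, B3: the pattern moves up a 2nd.
Carrying on: C4 → D4.
From D4 the diatonic shape gives D4 G3 B3 A3 F3 C3.

D4 G3 B3 A3 F3 C3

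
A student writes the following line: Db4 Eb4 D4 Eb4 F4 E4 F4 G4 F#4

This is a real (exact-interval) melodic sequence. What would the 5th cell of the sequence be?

With a 3-note motive the entries are Db4, Eb4, F4, each up a 2nd from the previous.
Carrying on: G4 → A4.
From A4 the exact shape gives A4 B4 A#4.

A4 B4 A#4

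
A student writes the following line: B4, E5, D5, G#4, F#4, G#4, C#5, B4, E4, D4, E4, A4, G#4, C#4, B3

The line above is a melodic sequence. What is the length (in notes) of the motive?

5

15 notes total. Splitting into 3 groups of 5:
B4 E5 D5 G#4 F#4 | G#4 C#5 B4 E4 D4 | E4 A4 G#4 C#4 B3
That's a consistent down a 3rd shift per cell, and no other grouping gives one.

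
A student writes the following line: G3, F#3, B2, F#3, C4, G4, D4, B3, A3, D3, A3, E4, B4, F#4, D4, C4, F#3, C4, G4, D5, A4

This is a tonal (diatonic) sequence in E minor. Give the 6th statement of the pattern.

C5 B4 E4 B4 F#5 C6 G5

The 7-note cells begin on G3, B3, D4 — each up a 3rd from the last.
Extending up a 3rd: F#4 → A4 → C5.
Statement 6 starts on C5 and keeps the same diatonic contour: C5 B4 E4 B4 F#5 C6 G5.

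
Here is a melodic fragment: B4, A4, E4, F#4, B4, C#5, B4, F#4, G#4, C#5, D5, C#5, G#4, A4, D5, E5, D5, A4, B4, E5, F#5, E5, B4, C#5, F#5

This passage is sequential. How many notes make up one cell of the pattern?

25 notes total. Splitting into 5 groups of 5:
B4 A4 E4 F#4 B4 | C#5 B4 F#4 G#4 C#5 | D5 C#5 G#4 A4 D5 | E5 D5 A4 B4 E5 | F#5 E5 B4 C#5 F#5
Each cell is the previous one up a 2nd — so the unit is 5 notes.

5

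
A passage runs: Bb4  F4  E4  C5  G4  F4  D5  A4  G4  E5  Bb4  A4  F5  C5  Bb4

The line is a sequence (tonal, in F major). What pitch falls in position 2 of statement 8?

F5

With 3-note cells, note 2 of each statement runs F4, G4, A4, Bb4, C5.
Each moves up a 2nd. Continuing: D5 → E5 → F5.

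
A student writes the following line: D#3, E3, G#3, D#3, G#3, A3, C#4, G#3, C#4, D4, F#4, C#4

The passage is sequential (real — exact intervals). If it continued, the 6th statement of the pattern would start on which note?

E5

With a 4-note motive the entries are D#3, G#3, C#4, each up a 4th from the previous.
Extending the heads up a 4th: F#4 → B4 → E5.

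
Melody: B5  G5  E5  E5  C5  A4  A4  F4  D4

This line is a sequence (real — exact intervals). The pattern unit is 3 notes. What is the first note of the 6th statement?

C3

The 3-note cells begin on B5, E5, A4 — each down a 5th from the last.
Extending the heads down a 5th: D4 → G3 → C3.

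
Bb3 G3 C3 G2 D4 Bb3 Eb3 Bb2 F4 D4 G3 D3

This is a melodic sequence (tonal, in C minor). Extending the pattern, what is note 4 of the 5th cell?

The unit is 4 notes. Position-4 pitches of the 3 shown cells: G2, Bb2, D3.
Each moves up a 3rd. Continuing: F3 → Ab3.

Ab3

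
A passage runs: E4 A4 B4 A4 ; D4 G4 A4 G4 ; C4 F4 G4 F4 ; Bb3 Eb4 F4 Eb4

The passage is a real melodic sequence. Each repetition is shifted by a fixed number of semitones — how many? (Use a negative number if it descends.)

The 4-note cells begin on E4, D4, C4, Bb3 — each down a 2nd from the last.
E4 to D4 spans -2 semitones.

-2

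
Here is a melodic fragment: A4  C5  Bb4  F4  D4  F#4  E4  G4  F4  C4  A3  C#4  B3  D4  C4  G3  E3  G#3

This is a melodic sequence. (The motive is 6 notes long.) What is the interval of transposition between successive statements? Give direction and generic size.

With a 6-note motive the entries are A4, E4, B3, each down a 4th from the previous.
From A4 to E4: down a 4th.

down a 4th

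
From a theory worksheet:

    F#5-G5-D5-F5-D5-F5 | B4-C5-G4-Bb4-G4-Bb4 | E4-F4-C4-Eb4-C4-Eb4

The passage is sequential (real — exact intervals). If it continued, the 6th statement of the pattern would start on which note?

G2

Unit = 6 notes; the statements start on F#5, B4, E4, moving down a 5th each time.
Extending the heads down a 5th: A3 → D3 → G2.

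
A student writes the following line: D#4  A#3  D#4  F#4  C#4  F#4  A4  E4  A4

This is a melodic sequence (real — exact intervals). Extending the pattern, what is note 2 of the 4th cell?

The unit is 3 notes. Position-2 pitches of the 3 shown cells: A#3, C#4, E4.
One more up a 3rd gives G4.

G4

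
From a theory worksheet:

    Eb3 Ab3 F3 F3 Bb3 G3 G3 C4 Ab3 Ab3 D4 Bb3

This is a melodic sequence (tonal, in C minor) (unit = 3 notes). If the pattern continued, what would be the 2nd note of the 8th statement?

Ab4

With 3-note cells, note 2 of each statement runs Ab3, Bb3, C4, D4.
Carrying that up a 2nd forward: Eb4 → F4 → G4 → Ab4.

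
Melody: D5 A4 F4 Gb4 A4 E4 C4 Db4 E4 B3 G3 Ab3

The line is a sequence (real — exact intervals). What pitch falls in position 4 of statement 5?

The unit is 4 notes. Position-4 pitches of the 3 shown cells: Gb4, Db4, Ab3.
Carrying that down a 4th forward: Eb3 → Bb2.

Bb2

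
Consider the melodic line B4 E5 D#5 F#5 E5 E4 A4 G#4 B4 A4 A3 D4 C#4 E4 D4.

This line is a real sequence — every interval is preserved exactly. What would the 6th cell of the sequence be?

C2 F2 E2 G2 F2

Taking 5-note groups, the heads are B4, E4, A3: the pattern moves down a 5th.
Carrying on: D3 → G2 → C2.
Statement 6 starts on C2 and keeps the same exact contour: C2 F2 E2 G2 F2.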